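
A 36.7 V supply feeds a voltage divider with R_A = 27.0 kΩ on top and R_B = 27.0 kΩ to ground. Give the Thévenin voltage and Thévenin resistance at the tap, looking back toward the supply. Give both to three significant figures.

V_th is the open-circuit tap voltage: 36.7 × 27.0/(27.0 + 27.0) = 18.4 V.
With the supply zeroed, R_A and R_B appear in parallel from the tap: R_th = R_A‖R_B = (27.0 × 27.0)/54.00 = 13.5 kΩ.

V_th = 18.4 V, R_th = 13.5 kΩ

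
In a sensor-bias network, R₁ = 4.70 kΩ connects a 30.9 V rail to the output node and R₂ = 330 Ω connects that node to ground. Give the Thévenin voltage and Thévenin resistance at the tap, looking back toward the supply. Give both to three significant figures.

V_th is the open-circuit tap voltage: 30.9 × 330/(4700 + 330) = 2.03 V.
With the supply zeroed, R₁ and R₂ appear in parallel from the tap: R_th = R₁‖R₂ = (4700 × 330)/5030 = 308 Ω.

V_th = 2.03 V, R_th = 308 Ω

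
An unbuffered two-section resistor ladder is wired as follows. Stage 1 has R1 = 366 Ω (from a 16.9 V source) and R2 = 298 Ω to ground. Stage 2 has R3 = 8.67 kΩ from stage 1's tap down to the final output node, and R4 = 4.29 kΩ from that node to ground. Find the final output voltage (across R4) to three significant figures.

V_out ≈ 2.48 V

Stage 2 presents R3+R4 = 12960 Ω as a load on stage 1's tap.
Stage 1's lower leg becomes R2‖(R3+R4) = 291.3 Ω, so V_mid = 16.9 × 291.3/657.3 = 7.490 V.
Stage 2 is itself unloaded: V_out = V_mid × R4/(R3+R4) = 7.490 × 4290/12960 = 2.48 V.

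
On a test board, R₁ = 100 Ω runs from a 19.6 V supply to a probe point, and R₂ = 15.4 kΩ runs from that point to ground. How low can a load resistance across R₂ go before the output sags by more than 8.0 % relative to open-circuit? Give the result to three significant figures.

Output resistance R_th = R₁‖R₂ = (100 × 15400)/15500 = 99.35 Ω.
The fractional drop is R_th/(R_th + R_L); requiring this ≤ 0.0800 gives R_L ≥ R_th(1/0.0800 − 1) = 99.35 × 11.50 = 1.14 kΩ.

R_L(min) ≈ 1.14 kΩ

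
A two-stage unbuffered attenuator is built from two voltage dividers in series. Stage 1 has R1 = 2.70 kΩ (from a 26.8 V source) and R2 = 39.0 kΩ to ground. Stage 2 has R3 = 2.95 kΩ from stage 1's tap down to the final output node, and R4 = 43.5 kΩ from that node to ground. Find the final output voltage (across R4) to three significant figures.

V_out ≈ 22.3 V

Stage 2 presents R3+R4 = 46.45 kΩ as a load on stage 1's tap.
Stage 1's lower leg becomes R2‖(R3+R4) = 21.20 kΩ, so V_mid = 26.8 × 21.20/23.90 = 23.77 V.
Stage 2 is itself unloaded: V_out = V_mid × R4/(R3+R4) = 23.77 × 43.5/46.45 = 22.3 V.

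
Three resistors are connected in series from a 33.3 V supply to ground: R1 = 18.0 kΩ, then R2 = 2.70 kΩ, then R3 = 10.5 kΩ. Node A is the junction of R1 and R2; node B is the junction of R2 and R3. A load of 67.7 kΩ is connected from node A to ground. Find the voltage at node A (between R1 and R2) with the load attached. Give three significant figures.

Below node A the series string R2+R3 = 13.20 kΩ sits in parallel with the 67.7 kΩ load: 11.05 kΩ.
V_A = 33.3 × 11.05/(18.0 + 11.05) = 12.7 V.

V ≈ 12.7 V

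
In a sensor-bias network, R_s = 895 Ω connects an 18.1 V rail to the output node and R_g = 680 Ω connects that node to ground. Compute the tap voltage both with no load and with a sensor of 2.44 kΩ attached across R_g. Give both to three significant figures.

Open-circuit: V = 18.1 × 680/(895 + 680) = 7.81 V.
With the load, R_g becomes R_g‖R_L = 531.8 Ω, so V = 18.1 × 531.8/1427 = 6.75 V.

Unloaded: 7.81 V; loaded: 6.75 V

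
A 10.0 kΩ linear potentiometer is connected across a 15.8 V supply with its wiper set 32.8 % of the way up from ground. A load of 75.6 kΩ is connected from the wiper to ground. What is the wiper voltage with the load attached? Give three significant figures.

V ≈ 5.04 V

The wiper splits the pot into (1−α)R = 6.720 kΩ above and αR = 3.280 kΩ below.
Lower section ‖ load = 3.144 kΩ.
V_wiper = 15.8 × 3.144/(6.720 + 3.144) = 5.04 V.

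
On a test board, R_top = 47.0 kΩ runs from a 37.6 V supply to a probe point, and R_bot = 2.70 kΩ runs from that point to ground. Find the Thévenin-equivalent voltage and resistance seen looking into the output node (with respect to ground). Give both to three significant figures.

V_th is the open-circuit tap voltage: 37.6 × 2.70/(47.0 + 2.70) = 2.04 V.
With the supply zeroed, R_top and R_bot appear in parallel from the tap: R_th = R_top‖R_bot = (47.0 × 2.70)/49.70 = 2.55 kΩ.

V_th = 2.04 V, R_th = 2.55 kΩ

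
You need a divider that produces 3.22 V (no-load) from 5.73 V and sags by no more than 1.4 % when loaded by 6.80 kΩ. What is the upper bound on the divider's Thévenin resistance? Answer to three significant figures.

R_th ≤ 96.6 Ω

Loading drop = R_th/(R_th + R_L) ≤ 0.0140, so R_th ≤ R_L · ε/(1−ε) = 6.80 kΩ × 0.0140/0.9860 = 96.6 Ω.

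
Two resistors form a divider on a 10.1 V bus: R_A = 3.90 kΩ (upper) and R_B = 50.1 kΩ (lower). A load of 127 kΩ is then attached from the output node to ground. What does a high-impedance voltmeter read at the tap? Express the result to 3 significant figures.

The load sits in parallel with R_B: R_B‖R_L = (50.1 × 127) / (50.1 + 127) = 35.93 kΩ.
V_out = 10.1 × 35.93 / (3.90 + 35.93) = 10.1 × 35.93/39.83 = 9.11 V.

V_out ≈ 9.11 V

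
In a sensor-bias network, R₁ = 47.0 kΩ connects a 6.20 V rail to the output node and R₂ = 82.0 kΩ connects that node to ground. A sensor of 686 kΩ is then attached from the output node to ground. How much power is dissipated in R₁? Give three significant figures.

Total resistance from the source is R₁ + (R₂‖R_L) = 120.2 kΩ, so I = 6.20/120.2 kΩ = 0.05156 mA.
P = I²·R₁ = (0.05156 mA)² × 47.0 kΩ = 0.125 mW.

P ≈ 0.125 mW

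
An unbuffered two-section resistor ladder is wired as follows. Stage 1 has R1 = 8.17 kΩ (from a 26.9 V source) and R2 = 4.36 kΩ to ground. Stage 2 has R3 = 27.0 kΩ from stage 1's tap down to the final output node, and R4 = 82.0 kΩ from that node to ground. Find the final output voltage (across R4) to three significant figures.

Stage 2 presents R3+R4 = 109.0 kΩ as a load on stage 1's tap.
Stage 1's lower leg becomes R2‖(R3+R4) = 4.192 kΩ, so V_mid = 26.9 × 4.192/12.36 = 9.122 V.
Stage 2 is itself unloaded: V_out = V_mid × R4/(R3+R4) = 9.122 × 82.0/109.0 = 6.86 V.

V_out ≈ 6.86 V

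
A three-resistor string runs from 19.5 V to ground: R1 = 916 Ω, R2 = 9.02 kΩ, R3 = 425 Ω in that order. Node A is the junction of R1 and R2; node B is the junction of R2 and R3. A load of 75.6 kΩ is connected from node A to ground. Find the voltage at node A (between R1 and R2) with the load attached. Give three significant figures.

Below node A the series string R2+R3 = 9445 Ω sits in parallel with the 75600 Ω load: 8396 Ω.
V_A = 19.5 × 8396/(916 + 8396) = 17.6 V.

V ≈ 17.6 V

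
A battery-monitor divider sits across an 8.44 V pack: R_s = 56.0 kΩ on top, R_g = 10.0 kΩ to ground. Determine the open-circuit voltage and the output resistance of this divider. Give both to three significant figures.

V_th = 1.28 V, R_th = 8.48 kΩ

V_th is the open-circuit tap voltage: 8.44 × 10.0/(56.0 + 10.0) = 1.28 V.
With the supply zeroed, R_s and R_g appear in parallel from the tap: R_th = R_s‖R_g = (56.0 × 10.0)/66.00 = 8.48 kΩ.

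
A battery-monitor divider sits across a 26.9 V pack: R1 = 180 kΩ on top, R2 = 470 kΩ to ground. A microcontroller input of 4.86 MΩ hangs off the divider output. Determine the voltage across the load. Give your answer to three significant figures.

V_out ≈ 18.9 V

The load sits in parallel with R2: R2‖R_L = (470 × 4860) / (470 + 4860) = 428.6 kΩ.
V_out = 26.9 × 428.6 / (180 + 428.6) = 26.9 × 428.6/608.6 = 18.9 V.
(Unloaded it would have been 19.5 V.)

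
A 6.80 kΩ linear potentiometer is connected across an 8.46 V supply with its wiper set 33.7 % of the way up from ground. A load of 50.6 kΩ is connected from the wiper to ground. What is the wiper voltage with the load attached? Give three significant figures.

V ≈ 2.77 V

The wiper splits the pot into (1−α)R = 4.508 kΩ above and αR = 2.292 kΩ below.
Lower section ‖ load = 2.192 kΩ.
V_wiper = 8.46 × 2.192/(4.508 + 2.192) = 2.77 V.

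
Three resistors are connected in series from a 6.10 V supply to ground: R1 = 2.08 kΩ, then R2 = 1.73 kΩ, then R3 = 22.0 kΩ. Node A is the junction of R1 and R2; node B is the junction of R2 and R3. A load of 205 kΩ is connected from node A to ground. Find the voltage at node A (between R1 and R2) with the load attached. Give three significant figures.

V ≈ 5.56 V

Below node A the series string R2+R3 = 23.73 kΩ sits in parallel with the 205 kΩ load: 21.27 kΩ.
V_A = 6.10 × 21.27/(2.08 + 21.27) = 5.56 V.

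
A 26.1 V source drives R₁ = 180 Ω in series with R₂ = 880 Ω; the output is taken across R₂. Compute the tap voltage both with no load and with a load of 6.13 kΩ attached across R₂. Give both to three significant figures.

Open-circuit: V = 26.1 × 880/(180 + 880) = 21.7 V.
With the load, R₂ becomes R₂‖R_L = 769.5 Ω, so V = 26.1 × 769.5/949.5 = 21.2 V.

Unloaded: 21.7 V; loaded: 21.2 V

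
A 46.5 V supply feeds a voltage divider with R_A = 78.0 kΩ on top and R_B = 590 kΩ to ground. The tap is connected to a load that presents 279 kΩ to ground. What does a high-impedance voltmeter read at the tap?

V_out ≈ 32.9 V

The load sits in parallel with R_B: R_B‖R_L = (590 × 279) / (590 + 279) = 189.4 kΩ.
V_out = 46.5 × 189.4 / (78.0 + 189.4) = 46.5 × 189.4/267.4 = 32.9 V.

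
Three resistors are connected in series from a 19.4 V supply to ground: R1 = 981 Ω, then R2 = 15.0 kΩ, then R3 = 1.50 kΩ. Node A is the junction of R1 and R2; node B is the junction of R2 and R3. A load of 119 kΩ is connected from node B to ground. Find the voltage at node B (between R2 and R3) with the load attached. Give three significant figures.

V ≈ 1.65 V

At node B, R3 is in parallel with the load: R3‖R_L = 1481 Ω.
Below node A the resistance is R2 + (R3‖R_L) = 16480 Ω, so V_A = 19.4 × 16480/17460 = 18.31 V.
Then V_B = V_A × (R3‖R_L)/(R2 + R3‖R_L) = 18.31 × 1481/16480 = 1.65 V.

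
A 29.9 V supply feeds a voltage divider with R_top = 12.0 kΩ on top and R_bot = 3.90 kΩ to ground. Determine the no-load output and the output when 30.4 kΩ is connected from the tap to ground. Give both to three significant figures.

Open-circuit: V = 29.9 × 3.90/(12.0 + 3.90) = 7.33 V.
With the load, R_bot becomes R_bot‖R_L = 3.457 kΩ, so V = 29.9 × 3.457/15.46 = 6.69 V.

Unloaded: 7.33 V; loaded: 6.69 V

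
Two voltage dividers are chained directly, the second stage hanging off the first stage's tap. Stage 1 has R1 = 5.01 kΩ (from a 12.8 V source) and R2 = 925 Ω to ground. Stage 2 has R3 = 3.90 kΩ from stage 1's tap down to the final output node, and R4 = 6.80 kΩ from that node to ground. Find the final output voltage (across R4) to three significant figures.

Stage 2 presents R3+R4 = 10700 Ω as a load on stage 1's tap.
Stage 1's lower leg becomes R2‖(R3+R4) = 851.4 Ω, so V_mid = 12.8 × 851.4/5861 = 1.859 V.
Stage 2 is itself unloaded: V_out = V_mid × R4/(R3+R4) = 1.859 × 6800/10700 = 1.18 V.

V_out ≈ 1.18 V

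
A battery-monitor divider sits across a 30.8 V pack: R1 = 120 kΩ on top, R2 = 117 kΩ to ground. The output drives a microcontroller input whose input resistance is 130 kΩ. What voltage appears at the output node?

V_out ≈ 10.4 V

The load sits in parallel with R2: R2‖R_L = (117 × 130) / (117 + 130) = 61.58 kΩ.
V_out = 30.8 × 61.58 / (120 + 61.58) = 30.8 × 61.58/181.6 = 10.4 V.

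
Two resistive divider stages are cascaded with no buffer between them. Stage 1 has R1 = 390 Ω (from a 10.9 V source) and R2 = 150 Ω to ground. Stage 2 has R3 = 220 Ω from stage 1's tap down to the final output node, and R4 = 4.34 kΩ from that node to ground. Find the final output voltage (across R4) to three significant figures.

Stage 2 presents R3+R4 = 4560 Ω as a load on stage 1's tap.
Stage 1's lower leg becomes R2‖(R3+R4) = 145.2 Ω, so V_mid = 10.9 × 145.2/535.2 = 2.958 V.
Stage 2 is itself unloaded: V_out = V_mid × R4/(R3+R4) = 2.958 × 4340/4560 = 2.81 V.

V_out ≈ 2.81 V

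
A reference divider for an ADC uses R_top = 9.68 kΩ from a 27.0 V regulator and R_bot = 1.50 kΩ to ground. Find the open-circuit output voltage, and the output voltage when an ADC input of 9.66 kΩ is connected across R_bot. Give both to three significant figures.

Open-circuit: V = 27.0 × 1.50/(9.68 + 1.50) = 3.62 V.
With the load, R_bot becomes R_bot‖R_L = 1.298 kΩ, so V = 27.0 × 1.298/10.98 = 3.19 V.

Unloaded: 3.62 V; loaded: 3.19 V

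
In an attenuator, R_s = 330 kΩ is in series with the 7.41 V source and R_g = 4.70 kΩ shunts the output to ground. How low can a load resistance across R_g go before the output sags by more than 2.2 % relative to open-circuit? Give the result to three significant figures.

Output resistance R_th = R_s‖R_g = (330 × 4.70)/334.7 = 4.634 kΩ.
The fractional drop is R_th/(R_th + R_L); requiring this ≤ 0.0220 gives R_L ≥ R_th(1/0.0220 − 1) = 4.634 × 44.45 = 206 kΩ.

R_L(min) ≈ 206 kΩ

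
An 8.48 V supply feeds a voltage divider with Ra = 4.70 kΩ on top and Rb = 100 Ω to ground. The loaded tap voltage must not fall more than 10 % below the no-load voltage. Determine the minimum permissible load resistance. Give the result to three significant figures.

Output resistance R_th = Ra‖Rb = (4700 × 100)/4800 = 97.92 Ω.
The fractional drop is R_th/(R_th + R_L); requiring this ≤ 0.100 gives R_L ≥ R_th(1/0.100 − 1) = 97.92 × 9.000 = 881 Ω.

R_L(min) ≈ 881 Ω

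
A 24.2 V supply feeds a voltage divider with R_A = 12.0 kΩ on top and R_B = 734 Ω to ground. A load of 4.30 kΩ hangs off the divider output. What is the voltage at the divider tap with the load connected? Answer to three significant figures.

The load sits in parallel with R_B: R_B‖R_L = (734 × 4300) / (734 + 4300) = 627.0 Ω.
V_out = 24.2 × 627.0 / (12000 + 627.0) = 24.2 × 627.0/12630 = 1.20 V.

V_out ≈ 1.20 V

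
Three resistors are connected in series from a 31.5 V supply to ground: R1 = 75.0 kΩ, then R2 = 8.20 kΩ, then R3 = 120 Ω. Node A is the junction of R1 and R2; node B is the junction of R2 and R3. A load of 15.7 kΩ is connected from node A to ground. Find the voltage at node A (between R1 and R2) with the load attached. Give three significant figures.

V ≈ 2.13 V

Below node A the series string R2+R3 = 8320 Ω sits in parallel with the 15700 Ω load: 5438 Ω.
V_A = 31.5 × 5438/(75000 + 5438) = 2.13 V.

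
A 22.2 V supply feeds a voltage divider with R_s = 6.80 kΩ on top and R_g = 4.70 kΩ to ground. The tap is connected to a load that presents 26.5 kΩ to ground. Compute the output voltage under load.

The load sits in parallel with R_g: R_g‖R_L = (4.70 × 26.5) / (4.70 + 26.5) = 3.992 kΩ.
V_out = 22.2 × 3.992 / (6.80 + 3.992) = 22.2 × 3.992/10.79 = 8.21 V.

V_out ≈ 8.21 V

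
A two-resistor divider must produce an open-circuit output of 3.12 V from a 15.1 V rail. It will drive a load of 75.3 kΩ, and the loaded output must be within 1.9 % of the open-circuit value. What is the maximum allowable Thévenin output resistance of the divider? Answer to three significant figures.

Loading drop = R_th/(R_th + R_L) ≤ 0.0190, so R_th ≤ R_L · ε/(1−ε) = 75.3 kΩ × 0.0190/0.9810 = 1.46 kΩ.

R_th ≤ 1.46 kΩ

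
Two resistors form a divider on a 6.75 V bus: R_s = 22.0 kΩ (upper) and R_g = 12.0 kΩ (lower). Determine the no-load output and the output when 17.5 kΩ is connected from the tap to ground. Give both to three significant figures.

Unloaded: 2.38 V; loaded: 1.65 V

Open-circuit: V = 6.75 × 12.0/(22.0 + 12.0) = 2.38 V.
With the load, R_g becomes R_g‖R_L = 7.119 kΩ, so V = 6.75 × 7.119/29.12 = 1.65 V.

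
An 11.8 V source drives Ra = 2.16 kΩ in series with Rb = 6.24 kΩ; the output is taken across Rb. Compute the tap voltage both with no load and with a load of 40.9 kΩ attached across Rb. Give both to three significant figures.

Unloaded: 8.77 V; loaded: 8.43 V

Open-circuit: V = 11.8 × 6.24/(2.16 + 6.24) = 8.77 V.
With the load, Rb becomes Rb‖R_L = 5.414 kΩ, so V = 11.8 × 5.414/7.574 = 8.43 V.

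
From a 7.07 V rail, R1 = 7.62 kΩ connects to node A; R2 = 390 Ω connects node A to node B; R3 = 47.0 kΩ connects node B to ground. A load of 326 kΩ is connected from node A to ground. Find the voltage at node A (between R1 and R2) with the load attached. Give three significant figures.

V ≈ 5.97 V

Below node A the series string R2+R3 = 47390 Ω sits in parallel with the 326000 Ω load: 41380 Ω.
V_A = 7.07 × 41380/(7620 + 41380) = 5.97 V.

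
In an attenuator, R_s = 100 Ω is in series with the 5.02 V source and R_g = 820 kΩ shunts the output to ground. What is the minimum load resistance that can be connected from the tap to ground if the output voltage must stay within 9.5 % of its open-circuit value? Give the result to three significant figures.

Output resistance R_th = R_s‖R_g = (100 × 820000)/820100 = 99.99 Ω.
The fractional drop is R_th/(R_th + R_L); requiring this ≤ 0.0950 gives R_L ≥ R_th(1/0.0950 − 1) = 99.99 × 9.526 = 953 Ω.

R_L(min) ≈ 953 Ω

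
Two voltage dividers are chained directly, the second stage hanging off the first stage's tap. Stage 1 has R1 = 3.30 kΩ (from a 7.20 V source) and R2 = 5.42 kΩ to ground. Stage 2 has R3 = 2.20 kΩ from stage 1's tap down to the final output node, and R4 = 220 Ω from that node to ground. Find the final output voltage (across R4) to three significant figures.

Stage 2 presents R3+R4 = 2420 Ω as a load on stage 1's tap.
Stage 1's lower leg becomes R2‖(R3+R4) = 1673 Ω, so V_mid = 7.20 × 1673/4973 = 2.422 V.
Stage 2 is itself unloaded: V_out = V_mid × R4/(R3+R4) = 2.422 × 220/2420 = 0.220 V.

V_out ≈ 0.220 V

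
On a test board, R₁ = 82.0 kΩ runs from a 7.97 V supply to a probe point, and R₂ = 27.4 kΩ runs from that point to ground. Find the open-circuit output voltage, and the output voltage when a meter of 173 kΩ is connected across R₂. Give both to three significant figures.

Unloaded: 2.00 V; loaded: 1.78 V

Open-circuit: V = 7.97 × 27.4/(82.0 + 27.4) = 2.00 V.
With the load, R₂ becomes R₂‖R_L = 23.65 kΩ, so V = 7.97 × 23.65/105.7 = 1.78 V.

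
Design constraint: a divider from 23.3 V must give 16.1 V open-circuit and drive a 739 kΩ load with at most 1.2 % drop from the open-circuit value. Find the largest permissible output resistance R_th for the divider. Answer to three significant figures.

R_th ≤ 8.98 kΩ

Loading drop = R_th/(R_th + R_L) ≤ 0.0120, so R_th ≤ R_L · ε/(1−ε) = 739 kΩ × 0.0120/0.9880 = 8.98 kΩ.
(Any R1, R2 with R2/(R1+R2) = 0.691 and R1‖R2 ≤ 8.98 kΩ will meet the spec.)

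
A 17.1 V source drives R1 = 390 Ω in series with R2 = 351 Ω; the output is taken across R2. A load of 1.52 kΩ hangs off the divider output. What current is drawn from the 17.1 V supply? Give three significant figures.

I ≈ 25.3 mA

R2‖R_L = 285.2 Ω, so the source sees R1 + R2‖R_L = 675.2 Ω.
I = 17.1 V / 675.2 Ω = 25.3 mA.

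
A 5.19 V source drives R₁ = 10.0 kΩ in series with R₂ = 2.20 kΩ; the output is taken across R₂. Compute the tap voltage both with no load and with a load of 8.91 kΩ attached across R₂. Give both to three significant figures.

Open-circuit: V = 5.19 × 2.20/(10.0 + 2.20) = 0.936 V.
With the load, R₂ becomes R₂‖R_L = 1.764 kΩ, so V = 5.19 × 1.764/11.76 = 0.778 V.

Unloaded: 0.936 V; loaded: 0.778 V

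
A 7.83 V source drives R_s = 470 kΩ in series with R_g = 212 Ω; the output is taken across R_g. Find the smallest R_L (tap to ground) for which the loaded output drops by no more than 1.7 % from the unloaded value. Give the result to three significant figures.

Output resistance R_th = R_s‖R_g = (470000 × 212)/470200 = 211.9 Ω.
The fractional drop is R_th/(R_th + R_L); requiring this ≤ 0.0170 gives R_L ≥ R_th(1/0.0170 − 1) = 211.9 × 57.82 = 12.3 kΩ.

R_L(min) ≈ 12.3 kΩ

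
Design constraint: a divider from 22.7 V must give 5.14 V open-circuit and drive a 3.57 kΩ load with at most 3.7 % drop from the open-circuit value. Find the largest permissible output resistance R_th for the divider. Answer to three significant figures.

R_th ≤ 137 Ω

Loading drop = R_th/(R_th + R_L) ≤ 0.0370, so R_th ≤ R_L · ε/(1−ε) = 3.57 kΩ × 0.0370/0.9630 = 137 Ω.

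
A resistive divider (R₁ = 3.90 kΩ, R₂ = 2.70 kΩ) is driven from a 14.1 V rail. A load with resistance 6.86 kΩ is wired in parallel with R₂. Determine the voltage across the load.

The load sits in parallel with R₂: R₂‖R_L = (2.70 × 6.86) / (2.70 + 6.86) = 1.937 kΩ.
V_out = 14.1 × 1.937 / (3.90 + 1.937) = 14.1 × 1.937/5.837 = 4.68 V.

V_out ≈ 4.68 V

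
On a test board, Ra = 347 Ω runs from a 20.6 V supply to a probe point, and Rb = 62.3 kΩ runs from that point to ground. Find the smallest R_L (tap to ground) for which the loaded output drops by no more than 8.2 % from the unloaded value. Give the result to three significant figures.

Output resistance R_th = Ra‖Rb = (347 × 62300)/62650 = 345.1 Ω.
The fractional drop is R_th/(R_th + R_L); requiring this ≤ 0.0820 gives R_L ≥ R_th(1/0.0820 − 1) = 345.1 × 11.20 = 3.86 kΩ.

R_L(min) ≈ 3.86 kΩ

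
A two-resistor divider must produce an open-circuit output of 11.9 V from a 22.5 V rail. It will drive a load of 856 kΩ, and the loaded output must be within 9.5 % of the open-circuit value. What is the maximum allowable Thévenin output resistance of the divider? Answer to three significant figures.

R_th ≤ 89.9 kΩ

Loading drop = R_th/(R_th + R_L) ≤ 0.0950, so R_th ≤ R_L · ε/(1−ε) = 856 kΩ × 0.0950/0.9050 = 89.9 kΩ.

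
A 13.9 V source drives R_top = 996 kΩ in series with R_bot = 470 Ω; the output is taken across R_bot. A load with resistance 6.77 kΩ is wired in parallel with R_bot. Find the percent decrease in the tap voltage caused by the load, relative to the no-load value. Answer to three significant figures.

6.49 %

The divider's output (Thévenin) resistance is R_top‖R_bot = 469.8 Ω.
Fractional drop under load = R_th/(R_th + R_L) = 469.8 / (469.8 + 6770) = 0.06489.
So the output falls by 6.49 %.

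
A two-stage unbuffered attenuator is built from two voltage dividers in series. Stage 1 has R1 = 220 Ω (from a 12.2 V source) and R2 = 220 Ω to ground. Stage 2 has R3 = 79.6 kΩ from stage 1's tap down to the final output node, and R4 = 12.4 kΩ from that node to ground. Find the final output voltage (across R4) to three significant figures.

Stage 2 presents R3+R4 = 92000 Ω as a load on stage 1's tap.
Stage 1's lower leg becomes R2‖(R3+R4) = 219.5 Ω, so V_mid = 12.2 × 219.5/439.5 = 6.093 V.
Stage 2 is itself unloaded: V_out = V_mid × R4/(R3+R4) = 6.093 × 12400/92000 = 0.821 V.

V_out ≈ 0.821 V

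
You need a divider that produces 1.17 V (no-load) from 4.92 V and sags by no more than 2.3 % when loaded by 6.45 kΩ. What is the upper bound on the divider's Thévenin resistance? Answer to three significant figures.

R_th ≤ 152 Ω

Loading drop = R_th/(R_th + R_L) ≤ 0.0230, so R_th ≤ R_L · ε/(1−ε) = 6.45 kΩ × 0.0230/0.9770 = 152 Ω.
(Any R1, R2 with R2/(R1+R2) = 0.238 and R1‖R2 ≤ 152 Ω will meet the spec.)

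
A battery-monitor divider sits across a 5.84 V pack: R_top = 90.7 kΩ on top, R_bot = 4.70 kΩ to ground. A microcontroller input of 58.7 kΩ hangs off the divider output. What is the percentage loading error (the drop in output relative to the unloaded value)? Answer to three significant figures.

The divider's output (Thévenin) resistance is R_top‖R_bot = 4.468 kΩ.
Fractional drop under load = R_th/(R_th + R_L) = 4.468 / (4.468 + 58.7) = 0.07074.
So the output falls by 7.07 %.

7.07 %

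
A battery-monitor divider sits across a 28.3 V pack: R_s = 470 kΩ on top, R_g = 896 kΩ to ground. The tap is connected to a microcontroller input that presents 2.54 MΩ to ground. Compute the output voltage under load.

V_out ≈ 16.6 V

The load sits in parallel with R_g: R_g‖R_L = (896 × 2540) / (896 + 2540) = 662.4 kΩ.
V_out = 28.3 × 662.4 / (470 + 662.4) = 28.3 × 662.4/1132 = 16.6 V.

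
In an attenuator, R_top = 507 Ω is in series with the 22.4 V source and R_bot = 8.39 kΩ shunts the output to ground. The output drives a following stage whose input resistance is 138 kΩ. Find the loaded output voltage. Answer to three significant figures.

The load sits in parallel with R_bot: R_bot‖R_L = (8390 × 138000) / (8390 + 138000) = 7909 Ω.
V_out = 22.4 × 7909 / (507 + 7909) = 22.4 × 7909/8416 = 21.1 V.

V_out ≈ 21.1 V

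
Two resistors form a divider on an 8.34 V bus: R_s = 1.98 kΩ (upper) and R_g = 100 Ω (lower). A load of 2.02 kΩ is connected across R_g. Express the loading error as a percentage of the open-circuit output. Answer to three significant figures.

The divider's output (Thévenin) resistance is R_s‖R_g = 95.19 Ω.
Fractional drop under load = R_th/(R_th + R_L) = 95.19 / (95.19 + 2020) = 0.04500.
So the output falls by 4.50 %.

4.50 %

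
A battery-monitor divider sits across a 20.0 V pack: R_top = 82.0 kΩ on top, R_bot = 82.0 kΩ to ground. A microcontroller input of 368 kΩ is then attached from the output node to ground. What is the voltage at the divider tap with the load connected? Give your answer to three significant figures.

The load sits in parallel with R_bot: R_bot‖R_L = (82.0 × 368) / (82.0 + 368) = 67.06 kΩ.
V_out = 20.0 × 67.06 / (82.0 + 67.06) = 20.0 × 67.06/149.1 = 9.00 V.

V_out ≈ 9.00 V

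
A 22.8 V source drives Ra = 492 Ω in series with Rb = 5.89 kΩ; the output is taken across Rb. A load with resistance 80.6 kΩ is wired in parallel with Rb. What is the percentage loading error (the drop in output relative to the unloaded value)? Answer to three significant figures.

0.560 %

The divider's output (Thévenin) resistance is Ra‖Rb = 454.1 Ω.
Fractional drop under load = R_th/(R_th + R_L) = 454.1 / (454.1 + 80600) = 0.005602.
So the output falls by 0.560 %.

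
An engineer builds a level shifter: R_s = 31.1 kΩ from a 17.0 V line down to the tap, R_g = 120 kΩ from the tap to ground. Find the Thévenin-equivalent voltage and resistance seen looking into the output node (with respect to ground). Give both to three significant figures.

V_th = 13.5 V, R_th = 24.7 kΩ

V_th is the open-circuit tap voltage: 17.0 × 120/(31.1 + 120) = 13.5 V.
With the supply zeroed, R_s and R_g appear in parallel from the tap: R_th = R_s‖R_g = (31.1 × 120)/151.1 = 24.7 kΩ.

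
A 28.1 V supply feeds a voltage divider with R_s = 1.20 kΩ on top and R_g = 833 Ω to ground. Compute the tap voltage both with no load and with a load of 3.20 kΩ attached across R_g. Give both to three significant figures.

Unloaded: 11.5 V; loaded: 9.98 V

Open-circuit: V = 28.1 × 833/(1200 + 833) = 11.5 V.
With the load, R_g becomes R_g‖R_L = 660.9 Ω, so V = 28.1 × 660.9/1861 = 9.98 V.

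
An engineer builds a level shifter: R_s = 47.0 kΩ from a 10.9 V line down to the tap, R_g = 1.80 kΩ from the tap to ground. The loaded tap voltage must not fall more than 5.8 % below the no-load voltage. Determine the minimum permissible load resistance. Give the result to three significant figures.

R_L(min) ≈ 28.2 kΩ

Output resistance R_th = R_s‖R_g = (47.0 × 1.80)/48.80 = 1.734 kΩ.
The fractional drop is R_th/(R_th + R_L); requiring this ≤ 0.0580 gives R_L ≥ R_th(1/0.0580 − 1) = 1.734 × 16.24 = 28.2 kΩ.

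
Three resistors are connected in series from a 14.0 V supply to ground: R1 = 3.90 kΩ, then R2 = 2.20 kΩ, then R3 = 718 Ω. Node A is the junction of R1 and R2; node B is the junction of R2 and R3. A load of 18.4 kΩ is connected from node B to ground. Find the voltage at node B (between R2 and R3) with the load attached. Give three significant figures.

V ≈ 1.42 V

At node B, R3 is in parallel with the load: R3‖R_L = 691.0 Ω.
Below node A the resistance is R2 + (R3‖R_L) = 2891 Ω, so V_A = 14.0 × 2891/6791 = 5.960 V.
Then V_B = V_A × (R3‖R_L)/(R2 + R3‖R_L) = 5.960 × 691.0/2891 = 1.42 V.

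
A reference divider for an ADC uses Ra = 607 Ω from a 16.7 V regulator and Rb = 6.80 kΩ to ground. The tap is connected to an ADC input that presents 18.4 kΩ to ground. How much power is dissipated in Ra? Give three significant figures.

P ≈ 5.45 mW

Total resistance from the source is Ra + (Rb‖R_L) = 5572 Ω, so I = 16.7/5572 Ω = 2.997 mA.
P = I²·Ra = (2.997 mA)² × 607 Ω = 5.45 mW.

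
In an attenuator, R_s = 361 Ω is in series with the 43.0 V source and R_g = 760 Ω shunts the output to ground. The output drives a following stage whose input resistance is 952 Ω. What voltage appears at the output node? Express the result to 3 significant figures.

The load sits in parallel with R_g: R_g‖R_L = (760 × 952) / (760 + 952) = 422.6 Ω.
V_out = 43.0 × 422.6 / (361 + 422.6) = 43.0 × 422.6/783.6 = 23.2 V.

V_out ≈ 23.2 V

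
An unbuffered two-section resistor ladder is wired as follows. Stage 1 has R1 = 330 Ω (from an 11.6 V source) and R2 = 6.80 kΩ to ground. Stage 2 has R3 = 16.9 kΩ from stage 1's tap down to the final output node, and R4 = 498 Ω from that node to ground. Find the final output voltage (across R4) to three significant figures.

Stage 2 presents R3+R4 = 17400 Ω as a load on stage 1's tap.
Stage 1's lower leg becomes R2‖(R3+R4) = 4889 Ω, so V_mid = 11.6 × 4889/5219 = 10.87 V.
Stage 2 is itself unloaded: V_out = V_mid × R4/(R3+R4) = 10.87 × 498/17400 = 0.311 V.

V_out ≈ 0.311 V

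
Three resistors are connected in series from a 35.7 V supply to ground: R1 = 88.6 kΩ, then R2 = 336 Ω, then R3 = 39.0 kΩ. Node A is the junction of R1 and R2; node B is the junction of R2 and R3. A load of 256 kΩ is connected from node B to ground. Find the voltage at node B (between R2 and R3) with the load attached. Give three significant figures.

At node B, R3 is in parallel with the load: R3‖R_L = 33840 Ω.
Below node A the resistance is R2 + (R3‖R_L) = 34180 Ω, so V_A = 35.7 × 34180/122800 = 9.938 V.
Then V_B = V_A × (R3‖R_L)/(R2 + R3‖R_L) = 9.938 × 33840/34180 = 9.84 V.

V ≈ 9.84 V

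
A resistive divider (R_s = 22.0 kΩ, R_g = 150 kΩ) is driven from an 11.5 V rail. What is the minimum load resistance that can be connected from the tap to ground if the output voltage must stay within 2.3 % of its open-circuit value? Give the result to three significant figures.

Output resistance R_th = R_s‖R_g = (22.0 × 150)/172.0 = 19.19 kΩ.
The fractional drop is R_th/(R_th + R_L); requiring this ≤ 0.0230 gives R_L ≥ R_th(1/0.0230 − 1) = 19.19 × 42.48 = 815 kΩ.

R_L(min) ≈ 815 kΩ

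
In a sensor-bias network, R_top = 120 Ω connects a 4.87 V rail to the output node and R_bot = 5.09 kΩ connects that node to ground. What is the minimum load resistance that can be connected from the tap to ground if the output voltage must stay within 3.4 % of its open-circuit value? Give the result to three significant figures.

Output resistance R_th = R_top‖R_bot = (120 × 5090)/5210 = 117.2 Ω.
The fractional drop is R_th/(R_th + R_L); requiring this ≤ 0.0340 gives R_L ≥ R_th(1/0.0340 − 1) = 117.2 × 28.41 = 3.33 kΩ.

R_L(min) ≈ 3.33 kΩ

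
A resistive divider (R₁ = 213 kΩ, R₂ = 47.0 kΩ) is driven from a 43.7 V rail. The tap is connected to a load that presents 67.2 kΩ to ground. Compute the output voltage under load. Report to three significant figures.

The load sits in parallel with R₂: R₂‖R_L = (47.0 × 67.2) / (47.0 + 67.2) = 27.66 kΩ.
V_out = 43.7 × 27.66 / (213 + 27.66) = 43.7 × 27.66/240.7 = 5.02 V.

V_out ≈ 5.02 V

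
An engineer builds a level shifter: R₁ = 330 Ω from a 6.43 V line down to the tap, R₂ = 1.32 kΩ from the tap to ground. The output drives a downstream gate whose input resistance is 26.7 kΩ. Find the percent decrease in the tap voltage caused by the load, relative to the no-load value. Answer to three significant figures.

0.979 %

The divider's output (Thévenin) resistance is R₁‖R₂ = 264.0 Ω.
Fractional drop under load = R_th/(R_th + R_L) = 264.0 / (264.0 + 26700) = 0.009791.
So the output falls by 0.979 %.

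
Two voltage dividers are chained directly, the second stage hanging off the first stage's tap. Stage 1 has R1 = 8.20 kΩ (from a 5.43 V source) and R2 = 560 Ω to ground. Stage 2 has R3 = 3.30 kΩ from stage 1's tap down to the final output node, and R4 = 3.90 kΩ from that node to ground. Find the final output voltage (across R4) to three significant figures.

V_out ≈ 0.175 V

Stage 2 presents R3+R4 = 7200 Ω as a load on stage 1's tap.
Stage 1's lower leg becomes R2‖(R3+R4) = 519.6 Ω, so V_mid = 5.43 × 519.6/8720 = 0.3236 V.
Stage 2 is itself unloaded: V_out = V_mid × R4/(R3+R4) = 0.3236 × 3900/7200 = 0.175 V.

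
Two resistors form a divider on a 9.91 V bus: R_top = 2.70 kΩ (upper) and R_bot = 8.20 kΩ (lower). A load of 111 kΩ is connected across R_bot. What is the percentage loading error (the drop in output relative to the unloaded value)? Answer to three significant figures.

The divider's output (Thévenin) resistance is R_top‖R_bot = 2.031 kΩ.
Fractional drop under load = R_th/(R_th + R_L) = 2.031 / (2.031 + 111) = 0.01797.
So the output falls by 1.80 %.

1.80 %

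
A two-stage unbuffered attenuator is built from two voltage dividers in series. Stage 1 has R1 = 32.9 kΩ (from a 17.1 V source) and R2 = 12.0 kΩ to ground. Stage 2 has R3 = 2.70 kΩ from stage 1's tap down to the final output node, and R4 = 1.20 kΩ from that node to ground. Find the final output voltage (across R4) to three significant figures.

Stage 2 presents R3+R4 = 3.900 kΩ as a load on stage 1's tap.
Stage 1's lower leg becomes R2‖(R3+R4) = 2.943 kΩ, so V_mid = 17.1 × 2.943/35.84 = 1.404 V.
Stage 2 is itself unloaded: V_out = V_mid × R4/(R3+R4) = 1.404 × 1.20/3.900 = 0.432 V.

V_out ≈ 0.432 V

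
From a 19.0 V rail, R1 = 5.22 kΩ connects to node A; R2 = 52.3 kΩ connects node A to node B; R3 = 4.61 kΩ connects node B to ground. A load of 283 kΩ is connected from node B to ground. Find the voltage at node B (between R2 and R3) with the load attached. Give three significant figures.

At node B, R3 is in parallel with the load: R3‖R_L = 4.536 kΩ.
Below node A the resistance is R2 + (R3‖R_L) = 56.84 kΩ, so V_A = 19.0 × 56.84/62.06 = 17.40 V.
Then V_B = V_A × (R3‖R_L)/(R2 + R3‖R_L) = 17.40 × 4.536/56.84 = 1.39 V.

V ≈ 1.39 V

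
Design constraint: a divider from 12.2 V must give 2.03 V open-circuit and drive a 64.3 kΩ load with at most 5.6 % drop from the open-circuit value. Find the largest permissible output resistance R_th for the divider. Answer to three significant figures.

Loading drop = R_th/(R_th + R_L) ≤ 0.0560, so R_th ≤ R_L · ε/(1−ε) = 64.3 kΩ × 0.0560/0.9440 = 3.81 kΩ.

R_th ≤ 3.81 kΩ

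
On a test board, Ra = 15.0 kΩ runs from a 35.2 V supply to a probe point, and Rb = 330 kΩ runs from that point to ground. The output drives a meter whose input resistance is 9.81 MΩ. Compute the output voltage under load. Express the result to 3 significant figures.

V_out ≈ 33.6 V

The load sits in parallel with Rb: Rb‖R_L = (330 × 9810) / (330 + 9810) = 319.3 kΩ.
V_out = 35.2 × 319.3 / (15.0 + 319.3) = 35.2 × 319.3/334.3 = 33.6 V.
(Unloaded it would have been 33.7 V.)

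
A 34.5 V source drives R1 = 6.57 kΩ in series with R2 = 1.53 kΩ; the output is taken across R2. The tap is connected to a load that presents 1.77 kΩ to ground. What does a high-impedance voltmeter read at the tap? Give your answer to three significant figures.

V_out ≈ 3.83 V

The load sits in parallel with R2: R2‖R_L = (1.53 × 1.77) / (1.53 + 1.77) = 0.8206 kΩ.
V_out = 34.5 × 0.8206 / (6.57 + 0.8206) = 34.5 × 0.8206/7.391 = 3.83 V.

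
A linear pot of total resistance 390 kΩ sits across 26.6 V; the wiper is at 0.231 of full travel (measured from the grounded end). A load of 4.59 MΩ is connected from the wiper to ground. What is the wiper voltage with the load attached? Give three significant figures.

The wiper splits the pot into (1−α)R = 299.9 kΩ above and αR = 90.09 kΩ below.
Lower section ‖ load = 88.36 kΩ.
V_wiper = 26.6 × 88.36/(299.9 + 88.36) = 6.05 V.

V ≈ 6.05 V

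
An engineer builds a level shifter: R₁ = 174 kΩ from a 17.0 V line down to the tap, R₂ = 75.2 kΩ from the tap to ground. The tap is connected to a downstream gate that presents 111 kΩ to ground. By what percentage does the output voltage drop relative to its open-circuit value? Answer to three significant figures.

32.1 %

Unloaded V = 17.0 × 75.2/249.2 = 5.130 V.
Loaded: R₂‖R_L = 44.83 kΩ, giving V = 17.0 × 44.83/218.8 = 3.483 V.
Drop = (5.130 − 3.483) / 5.130 = 32.1 %.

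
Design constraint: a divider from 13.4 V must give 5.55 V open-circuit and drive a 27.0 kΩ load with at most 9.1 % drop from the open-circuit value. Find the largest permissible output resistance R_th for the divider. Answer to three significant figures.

R_th ≤ 2.70 kΩ

Loading drop = R_th/(R_th + R_L) ≤ 0.0910, so R_th ≤ R_L · ε/(1−ε) = 27.0 kΩ × 0.0910/0.9090 = 2.70 kΩ.
(Any R1, R2 with R2/(R1+R2) = 0.414 and R1‖R2 ≤ 2.70 kΩ will meet the spec.)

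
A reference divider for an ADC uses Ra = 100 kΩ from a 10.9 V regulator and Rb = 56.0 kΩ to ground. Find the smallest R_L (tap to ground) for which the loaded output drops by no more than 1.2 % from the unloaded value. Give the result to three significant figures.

R_L(min) ≈ 2.96 MΩ

Output resistance R_th = Ra‖Rb = (100 × 56.0)/156.0 = 35.90 kΩ.
The fractional drop is R_th/(R_th + R_L); requiring this ≤ 0.0120 gives R_L ≥ R_th(1/0.0120 − 1) = 35.90 × 82.33 = 2.96 MΩ.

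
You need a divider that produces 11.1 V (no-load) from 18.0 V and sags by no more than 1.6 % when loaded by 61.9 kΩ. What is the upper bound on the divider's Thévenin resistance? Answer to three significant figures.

Loading drop = R_th/(R_th + R_L) ≤ 0.0160, so R_th ≤ R_L · ε/(1−ε) = 61.9 kΩ × 0.0160/0.9840 = 1.01 kΩ.
(Any R1, R2 with R2/(R1+R2) = 0.617 and R1‖R2 ≤ 1.01 kΩ will meet the spec.)

R_th ≤ 1.01 kΩ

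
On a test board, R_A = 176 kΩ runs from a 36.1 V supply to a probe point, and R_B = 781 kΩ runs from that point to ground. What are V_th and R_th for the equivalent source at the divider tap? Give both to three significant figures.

V_th is the open-circuit tap voltage: 36.1 × 781/(176 + 781) = 29.5 V.
With the supply zeroed, R_A and R_B appear in parallel from the tap: R_th = R_A‖R_B = (176 × 781)/957.0 = 144 kΩ.

V_th = 29.5 V, R_th = 144 kΩ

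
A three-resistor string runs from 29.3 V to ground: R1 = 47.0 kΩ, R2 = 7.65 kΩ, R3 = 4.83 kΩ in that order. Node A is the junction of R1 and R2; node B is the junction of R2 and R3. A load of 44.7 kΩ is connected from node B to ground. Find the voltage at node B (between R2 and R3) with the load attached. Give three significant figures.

V ≈ 2.16 V

At node B, R3 is in parallel with the load: R3‖R_L = 4.359 kΩ.
Below node A the resistance is R2 + (R3‖R_L) = 12.01 kΩ, so V_A = 29.3 × 12.01/59.01 = 5.963 V.
Then V_B = V_A × (R3‖R_L)/(R2 + R3‖R_L) = 5.963 × 4.359/12.01 = 2.16 V.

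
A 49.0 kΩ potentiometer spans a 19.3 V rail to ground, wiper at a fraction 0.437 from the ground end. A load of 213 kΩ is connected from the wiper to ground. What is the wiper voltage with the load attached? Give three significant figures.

V ≈ 7.98 V

The wiper splits the pot into (1−α)R = 27.59 kΩ above and αR = 21.41 kΩ below.
Lower section ‖ load = 19.46 kΩ.
V_wiper = 19.3 × 19.46/(27.59 + 19.46) = 7.98 V.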